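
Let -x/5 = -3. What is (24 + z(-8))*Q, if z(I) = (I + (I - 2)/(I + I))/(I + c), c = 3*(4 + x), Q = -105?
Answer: -140235/56 ≈ -2504.2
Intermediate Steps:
x = 15 (x = -5*(-3) = 15)
c = 57 (c = 3*(4 + 15) = 3*19 = 57)
z(I) = (I + (-2 + I)/(2*I))/(57 + I) (z(I) = (I + (I - 2)/(I + I))/(I + 57) = (I + (-2 + I)/((2*I)))/(57 + I) = (I + (-2 + I)*(1/(2*I)))/(57 + I) = (I + (-2 + I)/(2*I))/(57 + I))
(24 + z(-8))*Q = (24 + (-1 + (-8)**2 + (1/2)*(-8))/((-8)*(57 - 8)))*(-105) = (24 - 1/8*(-1 + 64 - 4)/49)*(-105) = (24 - 1/8*1/49*59)*(-105) = (24 - 59/392)*(-105) = (9349/392)*(-105) = -140235/56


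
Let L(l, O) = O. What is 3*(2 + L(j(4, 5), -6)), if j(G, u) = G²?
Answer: -12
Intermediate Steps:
3*(2 + L(j(4, 5), -6)) = 3*(2 - 6) = 3*(-4) = -12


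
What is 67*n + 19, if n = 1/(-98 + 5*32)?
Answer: 1245/62 ≈ 20.081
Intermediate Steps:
n = 1/62 (n = 1/(-98 + 160) = 1/62 ≈ 0.016129)
67*n + 19 = 67*(1/62) + 19 = 67/62 + 19 = 1245/62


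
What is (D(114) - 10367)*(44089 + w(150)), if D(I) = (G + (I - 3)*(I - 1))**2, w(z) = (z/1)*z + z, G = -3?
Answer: 10494122649187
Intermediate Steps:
w(z) = z + z**2 (w(z) = (z*1)*z + z = z*z + z = z**2 + z = z + z**2)
D(I) = (-3 + (-1 + I)*(-3 + I))**2 (D(I) = (-3 + (I - 3)*(I - 1))**2 = (-3 + (-3 + I)*(-1 + I))**2 = (-3 + (-1 + I)*(-3 + I))**2)
(D(114) - 10367)*(44089 + w(150)) = (114**2*(-4 + 114)**2 - 10367)*(44089 + 150*(1 + 150)) = (12996*110**2 - 10367)*(44089 + 150*151) = (12996*12100 - 10367)*(44089 + 22650) = (157251600 - 10367)*66739 = 157241233*66739 = 10494122649187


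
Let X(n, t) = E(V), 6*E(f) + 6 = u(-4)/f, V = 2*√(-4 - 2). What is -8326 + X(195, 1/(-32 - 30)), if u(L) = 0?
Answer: -8327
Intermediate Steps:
V = 2*I*√6 (V = 2*√(-6) = 2*(I*√6) = 2*I*√6 ≈ 4.899*I)
E(f) = -1 (E(f) = -1 + (0/f)/6 = -1 + (⅙)*0 = -1 + 0 = -1)
X(n, t) = -1
-8326 + X(195, 1/(-32 - 30)) = -8326 - 1 = -8327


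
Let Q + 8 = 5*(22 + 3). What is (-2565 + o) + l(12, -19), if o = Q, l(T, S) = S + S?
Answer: -2486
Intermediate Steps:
Q = 117 (Q = -8 + 5*(22 + 3) = -8 + 5*25 = -8 + 125 = 117)
l(T, S) = 2*S
o = 117
(-2565 + o) + l(12, -19) = (-2565 + 117) + 2*(-19) = -2448 - 38 = -2486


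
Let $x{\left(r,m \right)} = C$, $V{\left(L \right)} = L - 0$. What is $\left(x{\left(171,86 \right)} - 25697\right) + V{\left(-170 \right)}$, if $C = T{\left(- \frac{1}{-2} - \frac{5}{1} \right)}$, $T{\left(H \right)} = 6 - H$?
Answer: $- \frac{51713}{2} \approx -25857.0$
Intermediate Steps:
$V{\left(L \right)} = L$ ($V{\left(L \right)} = L + 0 = L$)
$C = \frac{21}{2}$ ($C = 6 - \left(- \frac{1}{-2} - \frac{5}{1}\right) = 6 - \left(\left(-1\right) \left(- \frac{1}{2}\right) - 5\right) = 6 - \left(\frac{1}{2} - 5\right) = 6 - - \frac{9}{2} = 6 + \frac{9}{2} = \frac{21}{2} \approx 10.5$)
$x{\left(r,m \right)} = \frac{21}{2}$
$\left(x{\left(171,86 \right)} - 25697\right) + V{\left(-170 \right)} = \left(\frac{21}{2} - 25697\right) - 170 = - \frac{51373}{2} - 170 = - \frac{51713}{2}$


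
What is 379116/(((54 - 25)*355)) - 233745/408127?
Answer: 152321070957/4201667465 ≈ 36.253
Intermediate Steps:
379116/(((54 - 25)*355)) - 233745/408127 = 379116/((29*355)) - 233745*1/408127 = 379116/10295 - 233745/408127 = 152321070957/4201667465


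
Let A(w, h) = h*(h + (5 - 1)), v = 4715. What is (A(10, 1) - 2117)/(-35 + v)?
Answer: -88/195 ≈ -0.45128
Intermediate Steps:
A(w, h) = h*(4 + h) (A(w, h) = h*(h + 4) = h*(4 + h))
(A(10, 1) - 2117)/(-35 + v) = (1*(4 + 1) - 2117)/(-35 + 4715) = (1*5 - 2117)/4680 = (5 - 2117)*(1/4680) = -2112*1/4680 = -88/195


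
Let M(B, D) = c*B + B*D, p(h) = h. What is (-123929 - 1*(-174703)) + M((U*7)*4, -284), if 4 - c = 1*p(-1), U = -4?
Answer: 82022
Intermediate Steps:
c = 5 (c = 4 - (-1) = 4 - 1*(-1) = 4 + 1 = 5)
M(B, D) = 5*B + B*D
(-123929 - 1*(-174703)) + M((U*7)*4, -284) = (-123929 - 1*(-174703)) + (-4*7*4)*(5 - 284) = (-123929 + 174703) - 28*4*(-279) = 50774 - 112*(-279) = 50774 + 31248 = 82022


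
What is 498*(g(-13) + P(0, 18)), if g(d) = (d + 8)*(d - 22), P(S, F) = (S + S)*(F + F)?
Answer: 87150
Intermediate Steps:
P(S, F) = 4*F*S (P(S, F) = (2*S)*(2*F) = 4*F*S)
g(d) = (-22 + d)*(8 + d) (g(d) = (8 + d)*(-22 + d) = (-22 + d)*(8 + d))
498*(g(-13) + P(0, 18)) = 498*((-176 + (-13)² - 14*(-13)) + 4*18*0) = 498*((-176 + 169 + 182) + 0) = 498*(175 + 0) = 498*175 = 87150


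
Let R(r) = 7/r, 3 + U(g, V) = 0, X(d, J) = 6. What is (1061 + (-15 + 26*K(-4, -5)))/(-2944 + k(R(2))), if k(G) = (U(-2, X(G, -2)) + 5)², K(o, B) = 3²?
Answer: -64/147 ≈ -0.43537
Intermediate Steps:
U(g, V) = -3 (U(g, V) = -3 + 0 = -3)
K(o, B) = 9
k(G) = 4 (k(G) = (-3 + 5)² = 2² = 4)
(1061 + (-15 + 26*K(-4, -5)))/(-2944 + k(R(2))) = (1061 + (-15 + 26*9))/(-2944 + 4) = (1061 + (-15 + 234))/(-2940) = (1061 + 219)*(-1/2940) = 1280*(-1/2940) = -64/147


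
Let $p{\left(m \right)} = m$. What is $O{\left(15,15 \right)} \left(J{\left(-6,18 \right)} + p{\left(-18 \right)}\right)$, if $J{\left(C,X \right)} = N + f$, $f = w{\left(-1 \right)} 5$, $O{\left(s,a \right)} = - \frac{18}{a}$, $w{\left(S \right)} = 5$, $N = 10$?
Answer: $- \frac{102}{5} \approx -20.4$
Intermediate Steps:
$f = 25$ ($f = 5 \cdot 5 = 25$)
$J{\left(C,X \right)} = 35$ ($J{\left(C,X \right)} = 10 + 25 = 35$)
$O{\left(15,15 \right)} \left(J{\left(-6,18 \right)} + p{\left(-18 \right)}\right) = - \frac{18}{15} \left(35 - 18\right) = \left(-18\right) \frac{1}{15} \cdot 17 = \left(- \frac{6}{5}\right) 17 = - \frac{102}{5}$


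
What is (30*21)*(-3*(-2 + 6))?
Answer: -7560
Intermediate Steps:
(30*21)*(-3*(-2 + 6)) = 630*(-3*4) = 630*(-12) = -7560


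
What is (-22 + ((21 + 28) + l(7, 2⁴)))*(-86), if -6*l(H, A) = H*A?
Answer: -2150/3 ≈ -716.67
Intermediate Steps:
l(H, A) = -A*H/6 (l(H, A) = -H*A/6 = -A*H/6)
(-22 + ((21 + 28) + l(7, 2⁴)))*(-86) = (-22 + ((21 + 28) - ⅙*2⁴*7))*(-86) = (-22 + (49 - ⅙*16*7))*(-86) = (-22 + (49 - 56/3))*(-86) = (-22 + 91/3)*(-86) = (25/3)*(-86) = -2150/3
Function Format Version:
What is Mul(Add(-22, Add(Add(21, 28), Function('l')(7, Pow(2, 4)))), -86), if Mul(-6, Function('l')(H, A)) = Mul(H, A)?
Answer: Rational(-2150, 3) ≈ -716.67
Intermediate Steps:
Function('l')(H, A) = Mul(Rational(-1, 6), A, H) (Function('l')(H, A) = Mul(Rational(-1, 6), Mul(H, A)) = Mul(Rational(-1, 6), Mul(A, H)) = Mul(Rational(-1, 6), A, H))
Mul(Add(-22, Add(Add(21, 28), Function('l')(7, Pow(2, 4)))), -86) = Mul(Add(-22, Add(Add(21, 28), Mul(Rational(-1, 6), Pow(2, 4), 7))), -86) = Mul(Add(-22, Add(49, Mul(Rational(-1, 6), 16, 7))), -86) = Mul(Add(-22, Add(49, Rational(-56, 3))), -86) = Mul(Add(-22, Rational(91, 3)), -86) = Mul(Rational(25, 3), -86) = Rational(-2150, 3)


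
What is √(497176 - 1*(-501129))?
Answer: √998305 ≈ 999.15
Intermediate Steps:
√(497176 - 1*(-501129)) = √(497176 + 501129) = √998305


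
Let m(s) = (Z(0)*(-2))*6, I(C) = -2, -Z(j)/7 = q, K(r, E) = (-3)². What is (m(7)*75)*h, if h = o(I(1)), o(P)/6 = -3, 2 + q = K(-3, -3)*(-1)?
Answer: 1247400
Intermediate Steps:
K(r, E) = 9
q = -11 (q = -2 + 9*(-1) = -2 - 9 = -11)
Z(j) = 77 (Z(j) = -7*(-11) = 77)
o(P) = -18 (o(P) = 6*(-3) = -18)
h = -18
m(s) = -924 (m(s) = (77*(-2))*6 = -154*6 = -924)
(m(7)*75)*h = -924*75*(-18) = -69300*(-18) = 1247400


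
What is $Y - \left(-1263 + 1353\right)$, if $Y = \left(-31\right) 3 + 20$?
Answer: $-163$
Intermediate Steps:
$Y = -73$ ($Y = -93 + 20 = -73$)
$Y - \left(-1263 + 1353\right) = -73 - \left(-1263 + 1353\right) = -73 - 90 = -163$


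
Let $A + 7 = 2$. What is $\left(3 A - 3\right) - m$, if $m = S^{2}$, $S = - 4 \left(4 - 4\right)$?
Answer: $-18$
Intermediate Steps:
$A = -5$ ($A = -7 + 2 = -5$)
$S = 0$ ($S = \left(-4\right) 0 = 0$)
$m = 0$ ($m = 0^{2} = 0$)
$\left(3 A - 3\right) - m = \left(3 \left(-5\right) - 3\right) - 0 = \left(-15 - 3\right) + 0 = -18 + 0 = -18$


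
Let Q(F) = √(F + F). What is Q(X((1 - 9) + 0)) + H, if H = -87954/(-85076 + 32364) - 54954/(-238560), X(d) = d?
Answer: 7006761/3689840 + 4*I ≈ 1.8989 + 4.0*I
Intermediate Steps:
Q(F) = √2*√F (Q(F) = √(2*F) = √2*√F)
H = 7006761/3689840 (H = -87954/(-52712) - 54954*(-1/238560) = -87954*(-1/52712) + 129/560 = 43977/26356 + 129/560 = 7006761/3689840 ≈ 1.8989)
Q(X((1 - 9) + 0)) + H = √2*√((1 - 9) + 0) + 7006761/3689840 = √2*√(-8 + 0) + 7006761/3689840 = √2*√(-8) + 7006761/3689840 = √2*(2*I*√2) + 7006761/3689840 = 4*I + 7006761/3689840 = 7006761/3689840 + 4*I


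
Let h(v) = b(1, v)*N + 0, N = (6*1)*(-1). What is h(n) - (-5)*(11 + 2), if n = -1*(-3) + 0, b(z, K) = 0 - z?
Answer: 71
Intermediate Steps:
b(z, K) = -z
n = 3 (n = 3 + 0 = 3)
N = -6 (N = 6*(-1) = -6)
h(v) = 6 (h(v) = -1*1*(-6) + 0 = -1*(-6) + 0 = 6 + 0 = 6)
h(n) - (-5)*(11 + 2) = 6 - (-5)*(11 + 2) = 6 - (-5)*13 = 6 - 1*(-65) = 6 + 65 = 71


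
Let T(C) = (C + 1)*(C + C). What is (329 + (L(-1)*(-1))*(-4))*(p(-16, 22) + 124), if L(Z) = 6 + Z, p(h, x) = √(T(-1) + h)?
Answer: 43276 + 1396*I ≈ 43276.0 + 1396.0*I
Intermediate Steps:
T(C) = 2*C*(1 + C) (T(C) = (1 + C)*(2*C) = 2*C*(1 + C))
p(h, x) = √h (p(h, x) = √(2*(-1)*(1 - 1) + h) = √(2*(-1)*0 + h) = √(0 + h) = √h)
(329 + (L(-1)*(-1))*(-4))*(p(-16, 22) + 124) = (329 + ((6 - 1)*(-1))*(-4))*(√(-16) + 124) = (329 + (5*(-1))*(-4))*(4*I + 124) = (329 - 5*(-4))*(124 + 4*I) = (329 + 20)*(124 + 4*I) = 349*(124 + 4*I) = 43276 + 1396*I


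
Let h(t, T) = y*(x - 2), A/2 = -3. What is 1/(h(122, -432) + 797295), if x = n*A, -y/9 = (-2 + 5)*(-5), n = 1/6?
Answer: 1/796890 ≈ 1.2549e-6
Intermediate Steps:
n = ⅙ ≈ 0.16667
A = -6 (A = 2*(-3) = -6)
y = 135 (y = -9*(-2 + 5)*(-5) = -27*(-5) = -9*(-15) = 135)
x = -1 (x = (⅙)*(-6) = -1)
h(t, T) = -405 (h(t, T) = 135*(-1 - 2) = 135*(-3) = -405)
1/(h(122, -432) + 797295) = 1/(-405 + 797295) = 1/796890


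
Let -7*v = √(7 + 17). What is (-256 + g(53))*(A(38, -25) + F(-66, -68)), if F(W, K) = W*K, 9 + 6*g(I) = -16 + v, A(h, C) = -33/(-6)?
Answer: -14028707/12 - 8987*√6/42 ≈ -1.1696e+6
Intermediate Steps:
v = -2*√6/7 (v = -√(7 + 17)/7 = -2*√6/7 ≈ -0.69985)
A(h, C) = 11/2 (A(h, C) = -33*(-⅙) = 11/2)
g(I) = -25/6 - √6/21 (g(I) = -3/2 + (-16 - 2*√6/7)/6 = -3/2 + (-8/3 - √6/21) = -25/6 - √6/21)
F(W, K) = K*W
(-256 + g(53))*(A(38, -25) + F(-66, -68)) = (-256 + (-25/6 - √6/21))*(11/2 - 68*(-66)) = (-1561/6 - √6/21)*(11/2 + 4488) = (-1561/6 - √6/21)*(8987/2) = -14028707/12 - 8987*√6/42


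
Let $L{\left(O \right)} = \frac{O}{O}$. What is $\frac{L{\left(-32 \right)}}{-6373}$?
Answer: $- \frac{1}{6373} \approx -0.00015691$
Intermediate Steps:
$L{\left(O \right)} = 1$
$\frac{L{\left(-32 \right)}}{-6373} = 1 \frac{1}{-6373} = 1 \left(- \frac{1}{6373}\right) = - \frac{1}{6373}$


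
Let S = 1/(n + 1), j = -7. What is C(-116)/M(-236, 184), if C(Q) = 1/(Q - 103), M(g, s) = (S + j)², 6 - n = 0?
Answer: -49/504576 ≈ -9.7111e-5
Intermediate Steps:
n = 6 (n = 6 - 1*0 = 6 + 0 = 6)
S = ⅐ (S = 1/(6 + 1) = 1/7 = ⅐ ≈ 0.14286)
M(g, s) = 2304/49 (M(g, s) = (⅐ - 7)² = (-48/7)² = 2304/49)
C(Q) = 1/(-103 + Q)
C(-116)/M(-236, 184) = 1/((-103 - 116)*(2304/49)) = (49/2304)/(-219) = -1/219*49/2304 = -49/504576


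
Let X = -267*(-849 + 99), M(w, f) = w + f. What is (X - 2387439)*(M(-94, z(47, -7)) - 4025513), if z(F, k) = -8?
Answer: 8804780846235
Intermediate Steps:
M(w, f) = f + w
X = 200250 (X = -267*(-750) = 200250)
(X - 2387439)*(M(-94, z(47, -7)) - 4025513) = (200250 - 2387439)*((-8 - 94) - 4025513) = -2187189*(-102 - 4025513) = -2187189*(-4025615) = 8804780846235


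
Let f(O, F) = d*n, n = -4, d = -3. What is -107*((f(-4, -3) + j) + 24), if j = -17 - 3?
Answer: -1712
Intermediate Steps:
j = -20
f(O, F) = 12 (f(O, F) = -3*(-4) = 12)
-107*((f(-4, -3) + j) + 24) = -107*((12 - 20) + 24) = -107*(-8 + 24) = -107*16 = -1712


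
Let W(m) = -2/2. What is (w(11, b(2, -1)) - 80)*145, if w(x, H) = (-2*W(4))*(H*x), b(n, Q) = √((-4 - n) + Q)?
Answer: -11600 + 3190*I*√7 ≈ -11600.0 + 8440.0*I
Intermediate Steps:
W(m) = -1 (W(m) = -2*½ = -1)
b(n, Q) = √(-4 + Q - n)
w(x, H) = 2*H*x (w(x, H) = (-2*(-1))*(H*x) = 2*(H*x) = 2*H*x)
(w(11, b(2, -1)) - 80)*145 = (2*√(-4 - 1 - 1*2)*11 - 80)*145 = (2*√(-4 - 1 - 2)*11 - 80)*145 = (2*√(-7)*11 - 80)*145 = (2*(I*√7)*11 - 80)*145 = (22*I*√7 - 80)*145 = (-80 + 22*I*√7)*145 = -11600 + 3190*I*√7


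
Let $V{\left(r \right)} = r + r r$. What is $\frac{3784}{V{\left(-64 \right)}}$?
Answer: $\frac{473}{504} \approx 0.93849$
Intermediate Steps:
$V{\left(r \right)} = r + r^{2}$
$\frac{3784}{V{\left(-64 \right)}} = \frac{3784}{\left(-64\right) \left(1 - 64\right)} = \frac{3784}{\left(-64\right) \left(-63\right)} = \frac{3784}{4032} = 3784 \cdot \frac{1}{4032} = \frac{473}{504}$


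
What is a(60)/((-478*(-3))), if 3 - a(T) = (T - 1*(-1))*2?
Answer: -119/1434 ≈ -0.082985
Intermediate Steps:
a(T) = 1 - 2*T (a(T) = 3 - (T - 1*(-1))*2 = 3 - (T + 1)*2 = 3 - (1 + T)*2 = 3 - (2 + 2*T) = 3 + (-2 - 2*T) = 1 - 2*T)
a(60)/((-478*(-3))) = (1 - 2*60)/((-478*(-3))) = (1 - 120)/1434 = -119*1/1434 = -119/1434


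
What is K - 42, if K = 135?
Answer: 93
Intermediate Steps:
K - 42 = 135 - 42 = 93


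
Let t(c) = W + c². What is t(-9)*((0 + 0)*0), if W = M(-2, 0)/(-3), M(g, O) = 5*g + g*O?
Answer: 0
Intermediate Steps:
M(g, O) = 5*g + O*g
W = 10/3 (W = -2*(5 + 0)/(-3) = -2*5*(-⅓) = -10*(-⅓) = 10/3 ≈ 3.3333)
t(c) = 10/3 + c²
t(-9)*((0 + 0)*0) = (10/3 + (-9)²)*((0 + 0)*0) = (10/3 + 81)*(0*0) = (253/3)*0 = 0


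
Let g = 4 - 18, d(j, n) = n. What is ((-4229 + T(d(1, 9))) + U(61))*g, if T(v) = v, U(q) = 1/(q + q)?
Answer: 3603873/61 ≈ 59080.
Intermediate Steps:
U(q) = 1/(2*q)
g = -14
((-4229 + T(d(1, 9))) + U(61))*g = ((-4229 + 9) + (½)/61)*(-14) = (-4220 + (½)*(1/61))*(-14) = (-4220 + 1/122)*(-14) = -514839/122*(-14) = 3603873/61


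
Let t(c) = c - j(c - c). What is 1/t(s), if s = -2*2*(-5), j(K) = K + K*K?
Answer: 1/20 ≈ 0.050000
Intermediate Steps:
j(K) = K + K**2
s = 20 (s = -4*(-5) = 20)
t(c) = c (t(c) = c - (c - c)*(1 + (c - c)) = c - 0*(1 + 0) = c - 0 = c - 1*0 = c + 0 = c)
1/t(s) = 1/20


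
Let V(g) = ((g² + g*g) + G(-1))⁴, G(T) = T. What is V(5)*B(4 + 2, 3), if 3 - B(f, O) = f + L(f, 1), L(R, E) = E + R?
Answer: -57648010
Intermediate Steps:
V(g) = (-1 + 2*g²)⁴ (V(g) = ((g² + g*g) - 1)⁴ = ((g² + g²) - 1)⁴ = (2*g² - 1)⁴ = (-1 + 2*g²)⁴)
B(f, O) = 2 - 2*f (B(f, O) = 3 - (f + (1 + f)) = 3 - (1 + 2*f) = 3 + (-1 - 2*f) = 2 - 2*f)
V(5)*B(4 + 2, 3) = (-1 + 2*5²)⁴*(2 - 2*(4 + 2)) = (-1 + 2*25)⁴*(2 - 2*6) = (-1 + 50)⁴*(2 - 12) = 49⁴*(-10) = 5764801*(-10) = -57648010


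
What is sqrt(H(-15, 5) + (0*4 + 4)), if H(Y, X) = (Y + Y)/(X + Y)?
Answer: sqrt(7) ≈ 2.6458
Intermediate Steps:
H(Y, X) = 2*Y/(X + Y) (H(Y, X) = (2*Y)/(X + Y) = 2*Y/(X + Y))
sqrt(H(-15, 5) + (0*4 + 4)) = sqrt(2*(-15)/(5 - 15) + (0*4 + 4)) = sqrt(2*(-15)/(-10) + (0 + 4)) = sqrt(2*(-15)*(-1/10) + 4) = sqrt(3 + 4) = sqrt(7)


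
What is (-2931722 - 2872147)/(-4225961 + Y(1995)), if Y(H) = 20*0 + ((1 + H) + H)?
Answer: 5803869/4221970 ≈ 1.3747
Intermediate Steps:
Y(H) = 1 + 2*H (Y(H) = 0 + (1 + 2*H) = 1 + 2*H)
(-2931722 - 2872147)/(-4225961 + Y(1995)) = (-2931722 - 2872147)/(-4225961 + (1 + 2*1995)) = -5803869/(-4225961 + (1 + 3990)) = -5803869/(-4225961 + 3991) = -5803869/(-4221970) = -5803869*(-1/4221970) = 5803869/4221970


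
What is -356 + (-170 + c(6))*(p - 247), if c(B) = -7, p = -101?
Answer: 61240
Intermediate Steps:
-356 + (-170 + c(6))*(p - 247) = -356 + (-170 - 7)*(-101 - 247) = -356 - 177*(-348) = -356 + 61596 = 61240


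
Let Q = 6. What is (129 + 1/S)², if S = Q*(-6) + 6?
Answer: 14969161/900 ≈ 16632.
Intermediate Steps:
S = -30 (S = 6*(-6) + 6 = -36 + 6 = -30)
(129 + 1/S)² = (129 + 1/(-30))² = (129 - 1/30)² = (3869/30)² = 14969161/900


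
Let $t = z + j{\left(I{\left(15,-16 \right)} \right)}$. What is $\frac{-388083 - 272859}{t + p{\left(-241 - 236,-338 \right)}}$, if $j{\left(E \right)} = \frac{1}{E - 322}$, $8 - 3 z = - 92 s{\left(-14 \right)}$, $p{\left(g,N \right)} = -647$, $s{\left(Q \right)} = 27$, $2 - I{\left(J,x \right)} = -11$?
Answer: $- \frac{102115539}{28376} \approx -3598.7$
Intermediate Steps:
$I{\left(J,x \right)} = 13$ ($I{\left(J,x \right)} = 2 - -11 = 2 + 11 = 13$)
$z = \frac{2492}{3}$ ($z = \frac{8}{3} - \frac{\left(-92\right) 27}{3} = \frac{8}{3} - -828 = \frac{8}{3} + 828 = \frac{2492}{3} \approx 830.67$)
$j{\left(E \right)} = \frac{1}{-322 + E}$
$t = \frac{256675}{309}$ ($t = \frac{2492}{3} + \frac{1}{-322 + 13} = \frac{2492}{3} + \frac{1}{-309} = \frac{2492}{3} - \frac{1}{309} = \frac{256675}{309} \approx 830.66$)
$\frac{-388083 - 272859}{t + p{\left(-241 - 236,-338 \right)}} = \frac{-388083 - 272859}{\frac{256675}{309} - 647} = - \frac{660942}{\frac{56752}{309}} = \left(-660942\right) \frac{309}{56752} = - \frac{102115539}{28376}$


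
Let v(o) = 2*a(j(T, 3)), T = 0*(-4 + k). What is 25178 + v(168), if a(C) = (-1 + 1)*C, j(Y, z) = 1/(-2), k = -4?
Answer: 25178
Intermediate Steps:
T = 0 (T = 0*(-4 - 4) = 0*(-8) = 0)
j(Y, z) = -½
a(C) = 0 (a(C) = 0*C = 0)
v(o) = 0 (v(o) = 2*0 = 0)
25178 + v(168) = 25178 + 0 = 25178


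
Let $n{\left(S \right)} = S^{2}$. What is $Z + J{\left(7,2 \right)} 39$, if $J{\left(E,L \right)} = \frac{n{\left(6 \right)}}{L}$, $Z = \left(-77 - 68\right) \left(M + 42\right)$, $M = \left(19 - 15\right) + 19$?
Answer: $-8723$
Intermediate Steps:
$M = 23$ ($M = 4 + 19 = 23$)
$Z = -9425$ ($Z = \left(-77 - 68\right) \left(23 + 42\right) = \left(-145\right) 65 = -9425$)
$J{\left(E,L \right)} = \frac{36}{L}$ ($J{\left(E,L \right)} = \frac{6^{2}}{L} = \frac{36}{L}$)
$Z + J{\left(7,2 \right)} 39 = -9425 + \frac{36}{2} \cdot 39 = -9425 + 36 \cdot \frac{1}{2} \cdot 39 = -9425 + 18 \cdot 39 = -9425 + 702 = -8723$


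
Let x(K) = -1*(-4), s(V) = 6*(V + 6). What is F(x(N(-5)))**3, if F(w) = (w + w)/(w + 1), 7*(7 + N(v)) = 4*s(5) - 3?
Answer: 512/125 ≈ 4.0960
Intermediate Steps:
s(V) = 36 + 6*V (s(V) = 6*(6 + V) = 36 + 6*V)
N(v) = 212/7 (N(v) = -7 + (4*(36 + 6*5) - 3)/7 = -7 + (4*(36 + 30) - 3)/7 = -7 + (4*66 - 3)/7 = -7 + (264 - 3)/7 = -7 + (1/7)*261 = -7 + 261/7 = 212/7)
x(K) = 4
F(w) = 2*w/(1 + w) (F(w) = (2*w)/(1 + w) = 2*w/(1 + w))
F(x(N(-5)))**3 = (2*4/(1 + 4))**3 = (2*4/5)**3 = (2*4*(1/5))**3 = (8/5)**3 = 512/125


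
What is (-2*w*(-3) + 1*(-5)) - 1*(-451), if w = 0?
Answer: 446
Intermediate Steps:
(-2*w*(-3) + 1*(-5)) - 1*(-451) = (-2*0*(-3) + 1*(-5)) - 1*(-451) = (0*(-3) - 5) + 451 = (0 - 5) + 451 = -5 + 451 = 446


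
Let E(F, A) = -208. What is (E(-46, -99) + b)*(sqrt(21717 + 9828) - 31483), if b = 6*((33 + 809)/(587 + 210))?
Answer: 5060073692/797 - 482172*sqrt(3505)/797 ≈ 6.3131e+6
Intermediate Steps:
b = 5052/797 (b = 6*(842/797) = 5052/797 ≈ 6.3388)
(E(-46, -99) + b)*(sqrt(21717 + 9828) - 31483) = (-208 + 5052/797)*(sqrt(21717 + 9828) - 31483) = -160724*(sqrt(31545) - 31483)/797 = -160724*(3*sqrt(3505) - 31483)/797 = -160724*(-31483 + 3*sqrt(3505))/797 = 5060073692/797 - 482172*sqrt(3505)/797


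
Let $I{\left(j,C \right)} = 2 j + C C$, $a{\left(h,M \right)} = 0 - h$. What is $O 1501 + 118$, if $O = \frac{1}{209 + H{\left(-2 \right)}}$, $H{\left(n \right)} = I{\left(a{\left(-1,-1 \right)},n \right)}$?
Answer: $\frac{26871}{215} \approx 124.98$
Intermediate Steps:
$a{\left(h,M \right)} = - h$
$I{\left(j,C \right)} = C^{2} + 2 j$ ($I{\left(j,C \right)} = 2 j + C^{2} = C^{2} + 2 j$)
$H{\left(n \right)} = 2 + n^{2}$ ($H{\left(n \right)} = n^{2} + 2 \left(\left(-1\right) \left(-1\right)\right) = n^{2} + 2 \cdot 1 = n^{2} + 2 = 2 + n^{2}$)
$O = \frac{1}{215}$ ($O = \frac{1}{209 + \left(2 + \left(-2\right)^{2}\right)} = \frac{1}{209 + \left(2 + 4\right)} = \frac{1}{209 + 6} = \frac{1}{215} \approx 0.0046512$)
$O 1501 + 118 = \frac{1}{215} \cdot 1501 + 118 = \frac{1501}{215} + 118 = \frac{26871}{215}$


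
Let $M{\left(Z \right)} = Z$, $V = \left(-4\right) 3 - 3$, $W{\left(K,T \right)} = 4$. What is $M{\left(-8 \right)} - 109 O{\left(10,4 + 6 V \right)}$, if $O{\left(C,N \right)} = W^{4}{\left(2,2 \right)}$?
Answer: $-27912$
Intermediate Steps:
$V = -15$ ($V = -12 - 3 = -15$)
$O{\left(C,N \right)} = 256$ ($O{\left(C,N \right)} = 4^{4} = 256$)
$M{\left(-8 \right)} - 109 O{\left(10,4 + 6 V \right)} = -8 - 27904 = -27912$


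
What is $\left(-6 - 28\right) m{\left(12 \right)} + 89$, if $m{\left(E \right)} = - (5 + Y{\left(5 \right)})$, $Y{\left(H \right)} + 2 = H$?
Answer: $361$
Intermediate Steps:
$Y{\left(H \right)} = -2 + H$
$m{\left(E \right)} = -8$ ($m{\left(E \right)} = - (5 + \left(-2 + 5\right)) = - (5 + 3) = \left(-1\right) 8 = -8$)
$\left(-6 - 28\right) m{\left(12 \right)} + 89 = \left(-6 - 28\right) \left(-8\right) + 89 = \left(-34\right) \left(-8\right) + 89 = 272 + 89 = 361$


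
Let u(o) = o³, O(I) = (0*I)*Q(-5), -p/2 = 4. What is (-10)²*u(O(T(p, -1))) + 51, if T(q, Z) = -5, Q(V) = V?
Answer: 51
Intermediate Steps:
p = -8 (p = -2*4 = -8)
O(I) = 0 (O(I) = (0*I)*(-5) = 0*(-5) = 0)
(-10)²*u(O(T(p, -1))) + 51 = (-10)²*0³ + 51 = 100*0 + 51 = 0 + 51 = 51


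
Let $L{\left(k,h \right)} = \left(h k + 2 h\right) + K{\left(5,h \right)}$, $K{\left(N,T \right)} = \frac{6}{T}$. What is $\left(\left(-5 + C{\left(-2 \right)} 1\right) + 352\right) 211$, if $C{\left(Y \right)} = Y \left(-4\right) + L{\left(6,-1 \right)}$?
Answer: $71951$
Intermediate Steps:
$L{\left(k,h \right)} = 2 h + \frac{6}{h} + h k$ ($L{\left(k,h \right)} = \left(h k + 2 h\right) + \frac{6}{h} = \left(2 h + h k\right) + \frac{6}{h} = 2 h + \frac{6}{h} + h k$)
$C{\left(Y \right)} = -14 - 4 Y$ ($C{\left(Y \right)} = Y \left(-4\right) + \frac{6 + \left(-1\right)^{2} \left(2 + 6\right)}{-1} = - 4 Y - \left(6 + 1 \cdot 8\right) = - 4 Y - \left(6 + 8\right) = - 4 Y - 14 = -14 - 4 Y$)
$\left(\left(-5 + C{\left(-2 \right)} 1\right) + 352\right) 211 = \left(\left(-5 + \left(-14 - -8\right) 1\right) + 352\right) 211 = \left(\left(-5 + \left(-14 + 8\right) 1\right) + 352\right) 211 = \left(\left(-5 - 6\right) + 352\right) 211 = \left(-11 + 352\right) 211 = 341 \cdot 211 = 71951$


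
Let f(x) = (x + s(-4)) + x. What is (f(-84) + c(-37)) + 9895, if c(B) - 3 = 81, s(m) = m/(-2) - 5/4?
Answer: 39247/4 ≈ 9811.8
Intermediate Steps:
s(m) = -5/4 - m/2 (s(m) = m*(-1/2) - 5*1/4 = -m/2 - 5/4 = -5/4 - m/2)
f(x) = 3/4 + 2*x (f(x) = (x + (-5/4 - 1/2*(-4))) + x = (x + (-5/4 + 2)) + x = (x + 3/4) + x = (3/4 + x) + x = 3/4 + 2*x)
c(B) = 84 (c(B) = 3 + 81 = 84)
(f(-84) + c(-37)) + 9895 = ((3/4 + 2*(-84)) + 84) + 9895 = ((3/4 - 168) + 84) + 9895 = (-669/4 + 84) + 9895 = -333/4 + 9895 = 39247/4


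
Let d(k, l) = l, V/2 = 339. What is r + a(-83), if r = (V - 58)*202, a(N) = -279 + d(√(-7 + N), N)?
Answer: 124878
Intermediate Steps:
V = 678 (V = 2*339 = 678)
a(N) = -279 + N
r = 125240 (r = (678 - 58)*202 = 620*202 = 125240)
r + a(-83) = 125240 + (-279 - 83) = 125240 - 362 = 124878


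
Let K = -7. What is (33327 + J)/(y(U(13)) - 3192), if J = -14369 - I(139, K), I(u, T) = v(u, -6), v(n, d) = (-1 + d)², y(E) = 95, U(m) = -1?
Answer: -18909/3097 ≈ -6.1056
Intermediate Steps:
I(u, T) = 49 (I(u, T) = (-1 - 6)² = (-7)² = 49)
J = -14418 (J = -14369 - 1*49 = -14369 - 49 = -14418)
(33327 + J)/(y(U(13)) - 3192) = (33327 - 14418)/(95 - 3192) = 18909/(-3097) = 18909*(-1/3097) = -18909/3097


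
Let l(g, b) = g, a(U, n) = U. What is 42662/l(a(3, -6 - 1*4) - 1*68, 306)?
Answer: -42662/65 ≈ -656.34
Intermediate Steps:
42662/l(a(3, -6 - 1*4) - 1*68, 306) = 42662/(3 - 1*68) = 42662/(3 - 68) = 42662/(-65) = 42662*(-1/65) = -42662/65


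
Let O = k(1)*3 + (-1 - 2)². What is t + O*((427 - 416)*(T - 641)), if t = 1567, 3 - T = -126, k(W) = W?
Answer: -66017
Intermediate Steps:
T = 129 (T = 3 - 1*(-126) = 3 + 126 = 129)
O = 12 (O = 1*3 + (-1 - 2)² = 3 + (-3)² = 3 + 9 = 12)
t + O*((427 - 416)*(T - 641)) = 1567 + 12*((427 - 416)*(129 - 641)) = 1567 + 12*(11*(-512)) = 1567 + 12*(-5632) = 1567 - 67584 = -66017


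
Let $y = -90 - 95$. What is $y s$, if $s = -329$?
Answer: $60865$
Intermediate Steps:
$y = -185$ ($y = -90 - 95 = -185$)
$y s = \left(-185\right) \left(-329\right) = 60865$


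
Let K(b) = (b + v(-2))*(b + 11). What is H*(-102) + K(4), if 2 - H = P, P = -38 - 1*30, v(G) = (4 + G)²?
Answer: -7020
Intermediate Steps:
K(b) = (4 + b)*(11 + b) (K(b) = (b + (4 - 2)²)*(b + 11) = (b + 2²)*(11 + b) = (b + 4)*(11 + b) = (4 + b)*(11 + b))
P = -68 (P = -38 - 30 = -68)
H = 70 (H = 2 - 1*(-68) = 2 + 68 = 70)
H*(-102) + K(4) = 70*(-102) + (44 + 4² + 15*4) = -7140 + (44 + 16 + 60) = -7140 + 120 = -7020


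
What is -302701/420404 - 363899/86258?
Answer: -89547489027/18131604116 ≈ -4.9388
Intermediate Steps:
-302701/420404 - 363899/86258 = -89547489027/18131604116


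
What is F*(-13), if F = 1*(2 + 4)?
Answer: -78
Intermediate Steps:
F = 6 (F = 1*6 = 6)
F*(-13) = 6*(-13) = -78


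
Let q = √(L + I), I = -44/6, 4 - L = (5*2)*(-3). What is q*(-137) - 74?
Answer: -74 - 548*√15/3 ≈ -781.46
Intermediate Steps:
L = 34 (L = 4 - 5*2*(-3) = 4 - 10*(-3) = 4 - 1*(-30) = 4 + 30 = 34)
I = -22/3 (I = -44*⅙ = -22/3 ≈ -7.3333)
q = 4*√15/3 (q = √(34 - 22/3) = √(80/3) = 4*√15/3 ≈ 5.1640)
q*(-137) - 74 = (4*√15/3)*(-137) - 74 = -548*√15/3 - 74 = -74 - 548*√15/3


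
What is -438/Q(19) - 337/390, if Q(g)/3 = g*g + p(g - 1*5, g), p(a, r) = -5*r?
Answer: -73291/51870 ≈ -1.4130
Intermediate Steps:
Q(g) = -15*g + 3*g² (Q(g) = 3*(g*g - 5*g) = 3*(g² - 5*g) = -15*g + 3*g²)
-438/Q(19) - 337/390 = -438*1/(57*(-5 + 19)) - 337/390 = -438/(3*19*14) - 337*1/390 = -438/798 - 337/390 = -438*1/798 - 337/390 = -73/133 - 337/390 = -73291/51870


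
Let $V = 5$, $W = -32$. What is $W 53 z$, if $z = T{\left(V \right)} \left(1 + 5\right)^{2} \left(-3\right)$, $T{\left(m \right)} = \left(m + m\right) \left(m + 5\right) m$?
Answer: $91584000$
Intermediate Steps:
$T{\left(m \right)} = 2 m^{2} \left(5 + m\right)$ ($T{\left(m \right)} = 2 m \left(5 + m\right) m = 2 m^{2} \left(5 + m\right)$)
$z = -54000$ ($z = 2 \cdot 5^{2} \left(5 + 5\right) \left(1 + 5\right)^{2} \left(-3\right) = 2 \cdot 25 \cdot 10 \cdot 6^{2} \left(-3\right) = 500 \cdot 36 \left(-3\right) = 18000 \left(-3\right) = -54000$)
$W 53 z = \left(-32\right) 53 \left(-54000\right) = \left(-1696\right) \left(-54000\right) = 91584000$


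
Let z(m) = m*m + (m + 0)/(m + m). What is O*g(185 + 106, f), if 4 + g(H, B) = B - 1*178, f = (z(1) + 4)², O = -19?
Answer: 11533/4 ≈ 2883.3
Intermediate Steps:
z(m) = ½ + m² (z(m) = m² + m/((2*m)) = m² + m*(1/(2*m)) = m² + ½ = ½ + m²)
f = 121/4 (f = ((½ + 1²) + 4)² = ((½ + 1) + 4)² = (3/2 + 4)² = (11/2)² = 121/4 ≈ 30.250)
g(H, B) = -182 + B (g(H, B) = -4 + (B - 1*178) = -4 + (B - 178) = -4 + (-178 + B) = -182 + B)
O*g(185 + 106, f) = -19*(-182 + 121/4) = -19*(-607/4) = 11533/4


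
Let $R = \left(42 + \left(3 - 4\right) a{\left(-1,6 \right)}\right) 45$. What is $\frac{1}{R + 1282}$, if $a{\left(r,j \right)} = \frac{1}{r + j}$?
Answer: $\frac{1}{3163} \approx 0.00031616$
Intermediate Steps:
$a{\left(r,j \right)} = \frac{1}{j + r}$
$R = 1881$ ($R = \left(42 + \frac{3 - 4}{6 - 1}\right) 45 = \left(42 - \frac{1}{5}\right) 45 = \frac{209}{5} \cdot 45 = 1881$)
$\frac{1}{R + 1282} = \frac{1}{1881 + 1282} = \frac{1}{3163}$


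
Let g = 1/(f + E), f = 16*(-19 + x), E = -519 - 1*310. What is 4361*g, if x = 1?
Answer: -4361/1117 ≈ -3.9042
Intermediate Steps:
E = -829 (E = -519 - 310 = -829)
f = -288 (f = 16*(-19 + 1) = 16*(-18) = -288)
g = -1/1117 (g = 1/(-288 - 829) = 1/(-1117) = -1/1117 ≈ -0.00089526)
4361*g = 4361*(-1/1117) = -4361/1117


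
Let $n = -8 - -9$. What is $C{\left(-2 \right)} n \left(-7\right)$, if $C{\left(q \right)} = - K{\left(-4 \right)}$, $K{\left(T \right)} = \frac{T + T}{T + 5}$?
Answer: $-56$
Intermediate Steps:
$K{\left(T \right)} = \frac{2 T}{5 + T}$
$n = 1$ ($n = -8 + 9 = 1$)
$C{\left(q \right)} = 8$ ($C{\left(q \right)} = - \frac{2 \left(-4\right)}{5 - 4} = - \frac{2 \left(-4\right)}{1} = - 2 \left(-4\right) 1 = \left(-1\right) \left(-8\right) = 8$)
$C{\left(-2 \right)} n \left(-7\right) = 8 \cdot 1 \left(-7\right) = 8 \left(-7\right) = -56$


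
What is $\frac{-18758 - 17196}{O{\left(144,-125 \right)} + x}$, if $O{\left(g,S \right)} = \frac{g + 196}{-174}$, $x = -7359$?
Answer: $\frac{3127998}{640403} \approx 4.8844$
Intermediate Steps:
$O{\left(g,S \right)} = - \frac{98}{87} - \frac{g}{174}$ ($O{\left(g,S \right)} = \left(196 + g\right) \left(- \frac{1}{174}\right) = - \frac{98}{87} - \frac{g}{174}$)
$\frac{-18758 - 17196}{O{\left(144,-125 \right)} + x} = \frac{-18758 - 17196}{\left(- \frac{98}{87} - \frac{24}{29}\right) - 7359} = - \frac{35954}{\left(- \frac{98}{87} - \frac{24}{29}\right) - 7359} = - \frac{35954}{- \frac{170}{87} - 7359} = - \frac{35954}{- \frac{640403}{87}} = \left(-35954\right) \left(- \frac{87}{640403}\right) = \frac{3127998}{640403}$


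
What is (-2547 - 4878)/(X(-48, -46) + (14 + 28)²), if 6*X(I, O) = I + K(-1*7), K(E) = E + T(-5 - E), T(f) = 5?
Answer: -22275/5267 ≈ -4.2292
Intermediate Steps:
K(E) = 5 + E (K(E) = E + 5 = 5 + E)
X(I, O) = -⅓ + I/6 (X(I, O) = (I + (5 - 1*7))/6 = (I + (5 - 7))/6 = (I - 2)/6 = (-2 + I)/6 = -⅓ + I/6)
(-2547 - 4878)/(X(-48, -46) + (14 + 28)²) = (-2547 - 4878)/((-⅓ + (⅙)*(-48)) + (14 + 28)²) = -7425/((-⅓ - 8) + 42²) = -7425/(-25/3 + 1764) = -7425/5267/3 = -7425*3/5267 = -22275/5267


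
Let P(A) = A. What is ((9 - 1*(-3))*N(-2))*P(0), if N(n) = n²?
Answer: 0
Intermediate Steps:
((9 - 1*(-3))*N(-2))*P(0) = ((9 - 1*(-3))*(-2)²)*0 = ((9 + 3)*4)*0 = (12*4)*0 = 48*0 = 0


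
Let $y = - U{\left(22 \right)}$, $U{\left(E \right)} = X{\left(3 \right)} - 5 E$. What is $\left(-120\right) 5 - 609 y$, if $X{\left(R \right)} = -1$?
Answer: $-68199$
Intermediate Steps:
$U{\left(E \right)} = -1 - 5 E$
$y = 111$ ($y = - (-1 - 110) = \left(-1\right) \left(-111\right) = 111$)
$\left(-120\right) 5 - 609 y = \left(-120\right) 5 - 67599 = -600 - 67599 = -68199$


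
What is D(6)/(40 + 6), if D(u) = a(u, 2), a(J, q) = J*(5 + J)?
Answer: 33/23 ≈ 1.4348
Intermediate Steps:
D(u) = u*(5 + u)
D(6)/(40 + 6) = (6*(5 + 6))/(40 + 6) = (6*11)/46 = (1/46)*66 = 33/23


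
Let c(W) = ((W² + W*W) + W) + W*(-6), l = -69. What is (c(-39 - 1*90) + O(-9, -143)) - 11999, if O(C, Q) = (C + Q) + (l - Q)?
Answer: 21850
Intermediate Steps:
O(C, Q) = -69 + C (O(C, Q) = (C + Q) + (-69 - Q) = -69 + C)
c(W) = -5*W + 2*W² (c(W) = ((W² + W²) + W) - 6*W = (2*W² + W) - 6*W = (W + 2*W²) - 6*W = -5*W + 2*W²)
(c(-39 - 1*90) + O(-9, -143)) - 11999 = ((-39 - 1*90)*(-5 + 2*(-39 - 1*90)) + (-69 - 9)) - 11999 = ((-39 - 90)*(-5 + 2*(-39 - 90)) - 78) - 11999 = (-129*(-5 + 2*(-129)) - 78) - 11999 = (-129*(-5 - 258) - 78) - 11999 = (-129*(-263) - 78) - 11999 = (33927 - 78) - 11999 = 33849 - 11999 = 21850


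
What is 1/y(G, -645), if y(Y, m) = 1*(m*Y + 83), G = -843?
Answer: 1/543818 ≈ 1.8389e-6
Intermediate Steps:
y(Y, m) = 83 + Y*m (y(Y, m) = 1*(Y*m + 83) = 1*(83 + Y*m) = 83 + Y*m)
1/y(G, -645) = 1/(83 - 843*(-645)) = 1/(83 + 543735) = 1/543818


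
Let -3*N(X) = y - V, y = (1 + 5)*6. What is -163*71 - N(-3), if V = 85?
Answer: -34768/3 ≈ -11589.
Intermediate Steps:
y = 36 (y = 6*6 = 36)
N(X) = 49/3 (N(X) = -(36 - 1*85)/3 = -(36 - 85)/3 = -1/3*(-49) = 49/3)
-163*71 - N(-3) = -163*71 - 1*49/3 = -11573 - 49/3 = -34768/3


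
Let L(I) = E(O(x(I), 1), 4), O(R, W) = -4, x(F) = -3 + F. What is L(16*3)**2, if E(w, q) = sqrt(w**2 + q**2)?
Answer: 32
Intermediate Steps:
E(w, q) = sqrt(q**2 + w**2)
L(I) = 4*sqrt(2) (L(I) = sqrt(4**2 + (-4)**2) = sqrt(16 + 16) = sqrt(32) = 4*sqrt(2))
L(16*3)**2 = (4*sqrt(2))**2 = 32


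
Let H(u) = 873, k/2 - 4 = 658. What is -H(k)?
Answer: -873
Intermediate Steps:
k = 1324 (k = 8 + 2*658 = 8 + 1316 = 1324)
-H(k) = -1*873 = -873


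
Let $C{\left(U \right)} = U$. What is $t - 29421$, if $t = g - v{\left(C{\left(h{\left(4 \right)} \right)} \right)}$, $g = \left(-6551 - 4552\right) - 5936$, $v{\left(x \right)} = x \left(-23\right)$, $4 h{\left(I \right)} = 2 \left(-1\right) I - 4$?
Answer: $-46529$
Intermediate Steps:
$h{\left(I \right)} = -1 - \frac{I}{2}$ ($h{\left(I \right)} = \frac{2 \left(-1\right) I - 4}{4} = \frac{- 2 I - 4}{4} = \frac{-4 - 2 I}{4} = -1 - \frac{I}{2}$)
$v{\left(x \right)} = - 23 x$
$g = -17039$ ($g = -11103 - 5936 = -17039$)
$t = -17108$ ($t = -17039 - - 23 \left(-1 - 2\right) = -17039 - \left(-23\right) \left(-3\right) = -17039 - 69 = -17108$)
$t - 29421 = -17108 - 29421 = -46529$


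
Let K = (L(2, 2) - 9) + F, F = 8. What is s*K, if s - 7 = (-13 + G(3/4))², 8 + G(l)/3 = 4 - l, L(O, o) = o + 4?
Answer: 59965/16 ≈ 3747.8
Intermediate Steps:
L(O, o) = 4 + o
G(l) = -12 - 3*l (G(l) = -24 + 3*(4 - l) = -24 + (12 - 3*l) = -12 - 3*l)
K = 5 (K = ((4 + 2) - 9) + 8 = (6 - 9) + 8 = -3 + 8 = 5)
s = 11993/16 (s = 7 + (-13 + (-12 - 9/4))² = 7 + (-13 - 57/4)² = 7 + (-109/4)² = 7 + 11881/16 = 11993/16 ≈ 749.56)
s*K = (11993/16)*5 = 59965/16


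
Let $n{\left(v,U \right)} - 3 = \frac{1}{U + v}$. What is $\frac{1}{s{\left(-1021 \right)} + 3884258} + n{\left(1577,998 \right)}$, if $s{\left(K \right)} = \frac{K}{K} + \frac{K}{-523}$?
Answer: $\frac{15695126807753}{5231031330850} \approx 3.0004$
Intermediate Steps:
$s{\left(K \right)} = 1 - \frac{K}{523}$ ($s{\left(K \right)} = 1 + K \left(- \frac{1}{523}\right) = 1 - \frac{K}{523}$)
$n{\left(v,U \right)} = 3 + \frac{1}{U + v}$
$\frac{1}{s{\left(-1021 \right)} + 3884258} + n{\left(1577,998 \right)} = \frac{1}{\left(1 - - \frac{1021}{523}\right) + 3884258} + \frac{1 + 3 \cdot 998 + 3 \cdot 1577}{998 + 1577} = \frac{1}{\left(1 + \frac{1021}{523}\right) + 3884258} + \frac{1 + 2994 + 4731}{2575} = \frac{1}{\frac{1544}{523} + 3884258} + \frac{1}{2575} \cdot 7726 = \frac{1}{\frac{2031468478}{523}} + \frac{7726}{2575} = \frac{523}{2031468478} + \frac{7726}{2575} = \frac{15695126807753}{5231031330850}$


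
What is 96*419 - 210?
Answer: 40014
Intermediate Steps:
96*419 - 210 = 40224 - 210 = 40014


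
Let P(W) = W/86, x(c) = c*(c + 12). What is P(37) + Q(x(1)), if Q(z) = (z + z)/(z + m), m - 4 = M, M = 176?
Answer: 9377/16598 ≈ 0.56495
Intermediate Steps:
x(c) = c*(12 + c)
m = 180 (m = 4 + 176 = 180)
P(W) = W/86 (P(W) = W*(1/86) = W/86)
Q(z) = 2*z/(180 + z) (Q(z) = (z + z)/(z + 180) = (2*z)/(180 + z) = 2*z/(180 + z))
P(37) + Q(x(1)) = (1/86)*37 + 2*(1*(12 + 1))/(180 + 1*(12 + 1)) = 37/86 + 2*(1*13)/(180 + 1*13) = 37/86 + 2*13/(180 + 13) = 37/86 + 2*13/193 = 37/86 + 2*13*(1/193) = 37/86 + 26/193 = 9377/16598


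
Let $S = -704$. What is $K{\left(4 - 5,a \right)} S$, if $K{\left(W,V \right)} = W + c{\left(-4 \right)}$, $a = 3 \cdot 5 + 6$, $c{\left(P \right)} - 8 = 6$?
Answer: $-9152$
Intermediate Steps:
$c{\left(P \right)} = 14$ ($c{\left(P \right)} = 8 + 6 = 14$)
$a = 21$ ($a = 15 + 6 = 21$)
$K{\left(W,V \right)} = 14 + W$ ($K{\left(W,V \right)} = W + 14 = 14 + W$)
$K{\left(4 - 5,a \right)} S = \left(14 + \left(4 - 5\right)\right) \left(-704\right) = \left(14 - 1\right) \left(-704\right) = 13 \left(-704\right) = -9152$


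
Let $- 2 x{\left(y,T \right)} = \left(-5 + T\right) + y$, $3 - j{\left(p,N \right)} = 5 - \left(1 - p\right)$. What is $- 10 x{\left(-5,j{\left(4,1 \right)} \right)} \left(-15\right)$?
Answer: $1125$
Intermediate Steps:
$j{\left(p,N \right)} = -1 - p$ ($j{\left(p,N \right)} = 3 - \left(5 - \left(1 - p\right)\right) = 3 - \left(5 + \left(-1 + p\right)\right) = 3 - \left(4 + p\right) = -1 - p$)
$x{\left(y,T \right)} = \frac{5}{2} - \frac{T}{2} - \frac{y}{2}$ ($x{\left(y,T \right)} = - \frac{\left(-5 + T\right) + y}{2} = - \frac{-5 + T + y}{2} = \frac{5}{2} - \frac{T}{2} - \frac{y}{2}$)
$- 10 x{\left(-5,j{\left(4,1 \right)} \right)} \left(-15\right) = - 10 \left(\frac{5}{2} - \frac{-1 - 4}{2} - - \frac{5}{2}\right) \left(-15\right) = - 10 \left(\frac{5}{2} - \frac{-1 - 4}{2} + \frac{5}{2}\right) \left(-15\right) = - 10 \left(\frac{5}{2} - - \frac{5}{2} + \frac{5}{2}\right) \left(-15\right) = - 10 \left(\frac{5}{2} + \frac{5}{2} + \frac{5}{2}\right) \left(-15\right) = \left(-10\right) \frac{15}{2} \left(-15\right) = \left(-75\right) \left(-15\right) = 1125$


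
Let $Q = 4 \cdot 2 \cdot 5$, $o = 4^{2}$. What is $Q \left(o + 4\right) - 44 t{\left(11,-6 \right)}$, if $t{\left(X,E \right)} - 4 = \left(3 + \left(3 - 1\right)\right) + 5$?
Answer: $184$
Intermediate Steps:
$o = 16$
$Q = 40$ ($Q = 8 \cdot 5 = 40$)
$t{\left(X,E \right)} = 14$ ($t{\left(X,E \right)} = 4 + \left(\left(3 + \left(3 - 1\right)\right) + 5\right) = 4 + \left(\left(3 + 2\right) + 5\right) = 4 + \left(5 + 5\right) = 4 + 10 = 14$)
$Q \left(o + 4\right) - 44 t{\left(11,-6 \right)} = 40 \left(16 + 4\right) - 616 = 40 \cdot 20 - 616 = 800 - 616 = 184$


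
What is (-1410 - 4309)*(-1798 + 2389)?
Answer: -3379929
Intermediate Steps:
(-1410 - 4309)*(-1798 + 2389) = -5719*591 = -3379929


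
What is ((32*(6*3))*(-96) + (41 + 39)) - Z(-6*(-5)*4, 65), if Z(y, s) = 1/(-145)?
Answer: -8006319/145 ≈ -55216.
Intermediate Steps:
Z(y, s) = -1/145
((32*(6*3))*(-96) + (41 + 39)) - Z(-6*(-5)*4, 65) = ((32*(6*3))*(-96) + (41 + 39)) - 1*(-1/145) = ((32*18)*(-96) + 80) + 1/145 = (576*(-96) + 80) + 1/145 = (-55296 + 80) + 1/145 = -55216 + 1/145 = -8006319/145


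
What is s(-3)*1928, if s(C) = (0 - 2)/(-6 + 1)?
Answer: 3856/5 ≈ 771.20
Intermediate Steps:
s(C) = ⅖ (s(C) = -2/(-5) = -2*(-⅕) = ⅖)
s(-3)*1928 = (⅖)*1928 = 3856/5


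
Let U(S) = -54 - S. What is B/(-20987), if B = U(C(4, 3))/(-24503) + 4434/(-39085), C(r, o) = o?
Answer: 106418457/20099244758185 ≈ 5.2946e-6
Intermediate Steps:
B = -106418457/957699755 (B = (-54 - 1*3)/(-24503) + 4434/(-39085) = (-54 - 3)*(-1/24503) + 4434*(-1/39085) = -57*(-1/24503) - 4434/39085 = 57/24503 - 4434/39085 = -106418457/957699755 ≈ -0.11112)
B/(-20987) = -106418457/957699755/(-20987) = -106418457/957699755*(-1/20987) = 106418457/20099244758185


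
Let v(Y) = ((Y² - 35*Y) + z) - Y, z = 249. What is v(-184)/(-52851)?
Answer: -40729/52851 ≈ -0.77064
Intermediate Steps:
v(Y) = 249 + Y² - 36*Y (v(Y) = ((Y² - 35*Y) + 249) - Y = (249 + Y² - 35*Y) - Y = 249 + Y² - 36*Y)
v(-184)/(-52851) = (249 + (-184)² - 36*(-184))/(-52851) = (249 + 33856 + 6624)*(-1/52851) = 40729*(-1/52851) = -40729/52851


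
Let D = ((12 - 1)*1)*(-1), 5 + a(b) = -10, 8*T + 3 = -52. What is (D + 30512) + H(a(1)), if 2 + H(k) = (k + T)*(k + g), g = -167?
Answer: 137921/4 ≈ 34480.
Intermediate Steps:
T = -55/8 (T = -3/8 + (1/8)*(-52) = -3/8 - 13/2 = -55/8 ≈ -6.8750)
a(b) = -15 (a(b) = -5 - 10 = -15)
H(k) = -2 + (-167 + k)*(-55/8 + k) (H(k) = -2 + (k - 55/8)*(k - 167) = -2 + (-55/8 + k)*(-167 + k) = -2 + (-167 + k)*(-55/8 + k))
D = -11 (D = (11*1)*(-1) = 11*(-1) = -11)
(D + 30512) + H(a(1)) = (-11 + 30512) + (9169/8 + (-15)**2 - 1391/8*(-15)) = 30501 + (9169/8 + 225 + 20865/8) = 30501 + 15917/4 = 137921/4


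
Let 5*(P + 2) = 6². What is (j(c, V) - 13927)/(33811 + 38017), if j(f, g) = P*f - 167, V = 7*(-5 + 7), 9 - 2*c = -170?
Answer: -68143/359140 ≈ -0.18974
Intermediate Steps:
P = 26/5 (P = -2 + (⅕)*6² = -2 + (⅕)*36 = -2 + 36/5 = 26/5 ≈ 5.2000)
c = 179/2 (c = 9/2 - ½*(-170) = 9/2 + 85 = 179/2 ≈ 89.500)
V = 14 (V = 7*2 = 14)
j(f, g) = -167 + 26*f/5 (j(f, g) = 26*f/5 - 167 = -167 + 26*f/5)
(j(c, V) - 13927)/(33811 + 38017) = ((-167 + (26/5)*(179/2)) - 13927)/(33811 + 38017) = ((-167 + 2327/5) - 13927)/71828 = (1492/5 - 13927)*(1/71828) = -68143/5*1/71828 = -68143/359140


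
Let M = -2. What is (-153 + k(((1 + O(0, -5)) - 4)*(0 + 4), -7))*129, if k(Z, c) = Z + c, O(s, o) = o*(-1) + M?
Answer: -20640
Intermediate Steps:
O(s, o) = -2 - o (O(s, o) = o*(-1) - 2 = -o - 2 = -2 - o)
(-153 + k(((1 + O(0, -5)) - 4)*(0 + 4), -7))*129 = (-153 + (((1 + (-2 - 1*(-5))) - 4)*(0 + 4) - 7))*129 = (-153 + (((1 + (-2 + 5)) - 4)*4 - 7))*129 = (-153 + (((1 + 3) - 4)*4 - 7))*129 = (-153 + ((4 - 4)*4 - 7))*129 = (-153 + (0*4 - 7))*129 = (-153 + (0 - 7))*129 = (-153 - 7)*129 = -160*129 = -20640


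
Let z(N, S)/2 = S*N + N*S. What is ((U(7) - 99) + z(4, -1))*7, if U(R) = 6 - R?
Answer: -812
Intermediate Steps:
z(N, S) = 4*N*S (z(N, S) = 2*(S*N + N*S) = 2*(N*S + N*S) = 2*(2*N*S) = 4*N*S)
((U(7) - 99) + z(4, -1))*7 = (((6 - 1*7) - 99) + 4*4*(-1))*7 = (((6 - 7) - 99) - 16)*7 = ((-1 - 99) - 16)*7 = (-100 - 16)*7 = -116*7 = -812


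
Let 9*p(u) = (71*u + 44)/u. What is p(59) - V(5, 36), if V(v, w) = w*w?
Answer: -227981/177 ≈ -1288.0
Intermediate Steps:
V(v, w) = w**2
p(u) = (44 + 71*u)/(9*u) (p(u) = ((71*u + 44)/u)/9 = ((44 + 71*u)/u)/9 = (44 + 71*u)/(9*u))
p(59) - V(5, 36) = (1/9)*(44 + 71*59)/59 - 1*36**2 = (1/9)*(1/59)*(44 + 4189) - 1*1296 = (1/9)*(1/59)*4233 - 1296 = 1411/177 - 1296 = -227981/177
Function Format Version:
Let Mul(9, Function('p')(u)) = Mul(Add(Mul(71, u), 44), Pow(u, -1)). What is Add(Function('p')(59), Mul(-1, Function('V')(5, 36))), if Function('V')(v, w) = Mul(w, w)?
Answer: Rational(-227981, 177) ≈ -1288.0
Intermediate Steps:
Function('V')(v, w) = Pow(w, 2)
Function('p')(u) = Mul(Rational(1, 9), Pow(u, -1), Add(44, Mul(71, u))) (Function('p')(u) = Mul(Rational(1, 9), Mul(Add(Mul(71, u), 44), Pow(u, -1))) = Mul(Rational(1, 9), Mul(Add(44, Mul(71, u)), Pow(u, -1))) = Mul(Rational(1, 9), Mul(Pow(u, -1), Add(44, Mul(71, u)))) = Mul(Rational(1, 9), Pow(u, -1), Add(44, Mul(71, u))))
Add(Function('p')(59), Mul(-1, Function('V')(5, 36))) = Add(Mul(Rational(1, 9), Pow(59, -1), Add(44, Mul(71, 59))), Mul(-1, Pow(36, 2))) = Add(Mul(Rational(1, 9), Rational(1, 59), Add(44, 4189)), Mul(-1, 1296)) = Add(Mul(Rational(1, 9), Rational(1, 59), 4233), -1296) = Add(Rational(1411, 177), -1296) = Rational(-227981, 177)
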